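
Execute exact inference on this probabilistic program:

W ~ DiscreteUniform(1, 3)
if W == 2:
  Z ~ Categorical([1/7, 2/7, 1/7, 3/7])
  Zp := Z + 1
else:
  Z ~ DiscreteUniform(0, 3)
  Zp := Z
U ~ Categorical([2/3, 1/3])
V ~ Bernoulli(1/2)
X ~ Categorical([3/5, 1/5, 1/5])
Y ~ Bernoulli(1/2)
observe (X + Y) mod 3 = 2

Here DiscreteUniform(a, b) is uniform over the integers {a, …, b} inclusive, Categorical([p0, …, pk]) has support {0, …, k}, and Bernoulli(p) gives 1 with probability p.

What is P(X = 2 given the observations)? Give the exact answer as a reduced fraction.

Enumerate traces; 96 have nonzero weight after conditioning:
  (W=1, Z=0, U=0, V=0, X=1, Y=1) weight 1/360
  (W=1, Z=0, U=0, V=0, X=2, Y=0) weight 1/360
  (W=1, Z=0, U=0, V=1, X=1, Y=1) weight 1/360
  (W=1, Z=0, U=0, V=1, X=2, Y=0) weight 1/360
  (W=1, Z=0, U=1, V=0, X=1, Y=1) weight 1/720
  (W=1, Z=0, U=1, V=0, X=2, Y=0) weight 1/720
  (W=1, Z=0, U=1, V=1, X=1, Y=1) weight 1/720
  (W=1, Z=0, U=1, V=1, X=2, Y=0) weight 1/720
  … 88 more
Group by X:
  weight(X=1) = 1/10
  weight(X=2) = 1/10
Total weight = 1/10 + 1/10 = 1/5
P(X=1 | obs) = 1/10 / 1/5 = 1/2
P(X=2 | obs) = 1/10 / 1/5 = 1/2

P(X = 2 | obs) = 1/2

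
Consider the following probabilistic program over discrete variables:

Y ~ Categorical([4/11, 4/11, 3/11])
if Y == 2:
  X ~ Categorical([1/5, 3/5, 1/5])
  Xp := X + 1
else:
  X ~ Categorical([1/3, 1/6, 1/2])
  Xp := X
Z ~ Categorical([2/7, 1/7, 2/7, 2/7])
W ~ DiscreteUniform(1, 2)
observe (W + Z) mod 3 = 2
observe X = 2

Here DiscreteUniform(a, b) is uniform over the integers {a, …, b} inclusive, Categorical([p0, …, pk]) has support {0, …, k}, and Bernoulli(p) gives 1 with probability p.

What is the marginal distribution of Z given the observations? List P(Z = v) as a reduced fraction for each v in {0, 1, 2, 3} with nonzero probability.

P(Z=0) = 2/5, P(Z=1) = 1/5, P(Z=3) = 2/5

Enumerate traces; 9 have nonzero weight after conditioning:
  (Y=0, X=2, Z=0, W=2) weight 2/77
  (Y=0, X=2, Z=1, W=1) weight 1/77
  (Y=0, X=2, Z=3, W=2) weight 2/77
  (Y=1, X=2, Z=0, W=2) weight 2/77
  (Y=1, X=2, Z=1, W=1) weight 1/77
  (Y=1, X=2, Z=3, W=2) weight 2/77
  (Y=2, X=2, Z=0, W=2) weight 3/385
  (Y=2, X=2, Z=1, W=1) weight 3/770
  … 1 more
Group by Z:
  weight(Z=0) = 23/385
  weight(Z=1) = 23/770
  weight(Z=3) = 23/385
Total weight = 23/385 + 23/770 + 23/385 = 23/154
P(Z=0 | obs) = 23/385 / 23/154 = 2/5
P(Z=1 | obs) = 23/770 / 23/154 = 1/5
P(Z=3 | obs) = 23/385 / 23/154 = 2/5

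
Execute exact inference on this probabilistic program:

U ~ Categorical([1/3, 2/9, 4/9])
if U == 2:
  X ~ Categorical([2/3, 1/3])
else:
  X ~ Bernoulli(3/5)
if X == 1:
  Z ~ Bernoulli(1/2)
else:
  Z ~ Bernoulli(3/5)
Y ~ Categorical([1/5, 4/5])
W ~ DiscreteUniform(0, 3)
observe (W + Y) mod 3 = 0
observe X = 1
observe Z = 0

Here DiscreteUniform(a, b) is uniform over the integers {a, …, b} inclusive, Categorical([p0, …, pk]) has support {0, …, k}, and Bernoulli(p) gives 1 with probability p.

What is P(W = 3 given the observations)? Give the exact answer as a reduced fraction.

Enumerate traces; 9 have nonzero weight after conditioning:
  (U=0, X=1, Z=0, Y=0, W=0) weight 1/200
  (U=0, X=1, Z=0, Y=0, W=3) weight 1/200
  (U=0, X=1, Z=0, Y=1, W=2) weight 1/50
  (U=1, X=1, Z=0, Y=0, W=0) weight 1/300
  (U=1, X=1, Z=0, Y=0, W=3) weight 1/300
  (U=1, X=1, Z=0, Y=1, W=2) weight 1/75
  (U=2, X=1, Z=0, Y=0, W=0) weight 1/270
  (U=2, X=1, Z=0, Y=0, W=3) weight 1/270
  … 1 more
Group by W:
  weight(W=0) = 13/1080
  weight(W=2) = 13/270
  weight(W=3) = 13/1080
Total weight = 13/1080 + 13/270 + 13/1080 = 13/180
P(W=0 | obs) = 13/1080 / 13/180 = 1/6
P(W=2 | obs) = 13/270 / 13/180 = 2/3
P(W=3 | obs) = 13/1080 / 13/180 = 1/6

P(W = 3 | obs) = 1/6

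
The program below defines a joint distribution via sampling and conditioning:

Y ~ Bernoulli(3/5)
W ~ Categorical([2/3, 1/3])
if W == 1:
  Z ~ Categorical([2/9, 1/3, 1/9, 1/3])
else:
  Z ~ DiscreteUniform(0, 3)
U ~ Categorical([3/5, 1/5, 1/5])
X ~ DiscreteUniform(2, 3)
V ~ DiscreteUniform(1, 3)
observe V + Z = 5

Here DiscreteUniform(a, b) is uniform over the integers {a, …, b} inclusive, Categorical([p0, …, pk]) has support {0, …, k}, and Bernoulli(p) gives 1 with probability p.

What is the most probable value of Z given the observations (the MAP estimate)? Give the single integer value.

Enumerate traces; 48 have nonzero weight after conditioning:
  (Y=0, W=0, Z=2, U=0, X=2, V=3) weight 1/150
  (Y=0, W=0, Z=2, U=0, X=3, V=3) weight 1/150
  (Y=0, W=0, Z=2, U=1, X=2, V=3) weight 1/450
  (Y=0, W=0, Z=2, U=1, X=3, V=3) weight 1/450
  (Y=0, W=0, Z=2, U=2, X=2, V=3) weight 1/450
  (Y=0, W=0, Z=2, U=2, X=3, V=3) weight 1/450
  (Y=0, W=0, Z=3, U=0, X=2, V=2) weight 1/150
  (Y=0, W=0, Z=3, U=0, X=3, V=2) weight 1/150
  … 40 more
Group by Z:
  weight(Z=2) = 11/162
  weight(Z=3) = 5/54
Total weight = 11/162 + 5/54 = 13/81
P(Z=2 | obs) = 11/162 / 13/81 = 11/26
P(Z=3 | obs) = 5/54 / 13/81 = 15/26
argmax = 3

argmax_v P(Z = v | obs) = 3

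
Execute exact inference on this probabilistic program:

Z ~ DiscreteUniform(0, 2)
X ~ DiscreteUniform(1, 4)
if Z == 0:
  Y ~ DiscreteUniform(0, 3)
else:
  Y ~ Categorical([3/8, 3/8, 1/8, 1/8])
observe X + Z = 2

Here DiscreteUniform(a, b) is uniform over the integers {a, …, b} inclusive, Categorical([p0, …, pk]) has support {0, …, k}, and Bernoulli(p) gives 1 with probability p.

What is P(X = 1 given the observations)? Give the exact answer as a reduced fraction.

P(X = 1 | obs) = 1/2

Enumerate traces; 8 have nonzero weight after conditioning:
  (Z=0, X=2, Y=0) weight 1/48
  (Z=0, X=2, Y=1) weight 1/48
  (Z=0, X=2, Y=2) weight 1/48
  (Z=0, X=2, Y=3) weight 1/48
  (Z=1, X=1, Y=0) weight 1/32
  (Z=1, X=1, Y=1) weight 1/32
  (Z=1, X=1, Y=2) weight 1/96
  (Z=1, X=1, Y=3) weight 1/96
Group by X:
  weight(X=1) = 1/12
  weight(X=2) = 1/12
Total weight = 1/12 + 1/12 = 1/6
P(X=1 | obs) = 1/12 / 1/6 = 1/2
P(X=2 | obs) = 1/12 / 1/6 = 1/2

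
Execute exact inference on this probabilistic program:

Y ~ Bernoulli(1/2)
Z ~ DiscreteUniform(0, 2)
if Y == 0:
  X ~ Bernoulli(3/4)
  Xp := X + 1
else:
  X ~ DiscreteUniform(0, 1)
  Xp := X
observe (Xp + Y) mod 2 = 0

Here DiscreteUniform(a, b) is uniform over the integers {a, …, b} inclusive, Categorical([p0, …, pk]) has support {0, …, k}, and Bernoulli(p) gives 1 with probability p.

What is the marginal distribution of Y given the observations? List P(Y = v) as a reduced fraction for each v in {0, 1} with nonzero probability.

Enumerate traces; 6 have nonzero weight after conditioning:
  (Y=0, Z=0, X=1) weight 1/8
  (Y=0, Z=1, X=1) weight 1/8
  (Y=0, Z=2, X=1) weight 1/8
  (Y=1, Z=0, X=1) weight 1/12
  (Y=1, Z=1, X=1) weight 1/12
  (Y=1, Z=2, X=1) weight 1/12
Group by Y:
  weight(Y=0) = 3/8
  weight(Y=1) = 1/4
Total weight = 3/8 + 1/4 = 5/8
P(Y=0 | obs) = 3/8 / 5/8 = 3/5
P(Y=1 | obs) = 1/4 / 5/8 = 2/5

P(Y=0) = 3/5, P(Y=1) = 2/5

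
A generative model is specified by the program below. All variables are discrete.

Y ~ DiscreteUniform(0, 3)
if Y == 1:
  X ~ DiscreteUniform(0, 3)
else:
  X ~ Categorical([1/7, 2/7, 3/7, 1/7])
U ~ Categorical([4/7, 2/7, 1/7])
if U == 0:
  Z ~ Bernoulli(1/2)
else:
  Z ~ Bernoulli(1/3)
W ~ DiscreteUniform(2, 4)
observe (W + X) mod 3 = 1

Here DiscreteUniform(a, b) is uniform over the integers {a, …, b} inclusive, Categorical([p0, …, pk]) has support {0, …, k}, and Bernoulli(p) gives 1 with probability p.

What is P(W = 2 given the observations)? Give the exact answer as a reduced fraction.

Enumerate traces; 96 have nonzero weight after conditioning:
  (Y=0, X=0, U=0, Z=0, W=4) weight 1/294
  (Y=0, X=0, U=0, Z=1, W=4) weight 1/294
  (Y=0, X=0, U=1, Z=0, W=4) weight 1/441
  (Y=0, X=0, U=1, Z=1, W=4) weight 1/882
  (Y=0, X=0, U=2, Z=0, W=4) weight 1/882
  (Y=0, X=0, U=2, Z=1, W=4) weight 1/1764
  (Y=0, X=1, U=0, Z=0, W=3) weight 1/147
  (Y=0, X=1, U=0, Z=1, W=3) weight 1/147
  (Y=0, X=2, U=0, Z=0, W=2) weight 1/98
  … 87 more
Group by W:
  weight(W=2) = 43/336
  weight(W=3) = 31/336
  weight(W=4) = 19/168
Total weight = 43/336 + 31/336 + 19/168 = 1/3
P(W=2 | obs) = 43/336 / 1/3 = 43/112
P(W=3 | obs) = 31/336 / 1/3 = 31/112
P(W=4 | obs) = 19/168 / 1/3 = 19/56

P(W = 2 | obs) = 43/112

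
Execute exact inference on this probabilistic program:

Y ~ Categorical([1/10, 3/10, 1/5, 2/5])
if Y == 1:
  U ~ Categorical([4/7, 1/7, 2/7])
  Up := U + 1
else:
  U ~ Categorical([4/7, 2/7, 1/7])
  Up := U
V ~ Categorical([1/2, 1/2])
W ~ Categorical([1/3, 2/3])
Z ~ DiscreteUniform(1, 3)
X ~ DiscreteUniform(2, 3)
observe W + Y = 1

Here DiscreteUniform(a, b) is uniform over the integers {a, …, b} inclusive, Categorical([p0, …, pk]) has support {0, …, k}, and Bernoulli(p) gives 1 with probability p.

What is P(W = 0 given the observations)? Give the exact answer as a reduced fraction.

Enumerate traces; 72 have nonzero weight after conditioning:
  (Y=0, U=0, V=0, W=1, Z=1, X=2) weight 1/315
  (Y=0, U=0, V=0, W=1, Z=1, X=3) weight 1/315
  (Y=0, U=0, V=0, W=1, Z=2, X=2) weight 1/315
  (Y=0, U=0, V=0, W=1, Z=2, X=3) weight 1/315
  (Y=0, U=0, V=0, W=1, Z=3, X=2) weight 1/315
  (Y=0, U=0, V=0, W=1, Z=3, X=3) weight 1/315
  (Y=0, U=0, V=1, W=1, Z=1, X=2) weight 1/315
  (Y=0, U=0, V=1, W=1, Z=1, X=3) weight 1/315
  (Y=1, U=0, V=0, W=0, Z=1, X=2) weight 1/210
  … 63 more
Group by W:
  weight(W=0) = 1/10
  weight(W=1) = 1/15
Total weight = 1/10 + 1/15 = 1/6
P(W=0 | obs) = 1/10 / 1/6 = 3/5
P(W=1 | obs) = 1/15 / 1/6 = 2/5

P(W = 0 | obs) = 3/5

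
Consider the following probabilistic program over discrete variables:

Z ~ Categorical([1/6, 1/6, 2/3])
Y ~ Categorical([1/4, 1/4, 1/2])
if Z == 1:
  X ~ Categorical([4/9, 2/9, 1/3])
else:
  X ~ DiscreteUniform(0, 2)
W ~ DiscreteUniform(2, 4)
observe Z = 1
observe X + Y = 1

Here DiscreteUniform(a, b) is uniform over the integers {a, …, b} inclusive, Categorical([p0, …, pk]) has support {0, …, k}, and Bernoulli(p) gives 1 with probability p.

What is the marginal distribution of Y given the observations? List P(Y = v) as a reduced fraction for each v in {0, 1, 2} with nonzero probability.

P(Y=0) = 1/3, P(Y=1) = 2/3

Enumerate traces; 6 have nonzero weight after conditioning:
  (Z=1, Y=0, X=1, W=2) weight 1/324
  (Z=1, Y=0, X=1, W=3) weight 1/324
  (Z=1, Y=0, X=1, W=4) weight 1/324
  (Z=1, Y=1, X=0, W=2) weight 1/162
  (Z=1, Y=1, X=0, W=3) weight 1/162
  (Z=1, Y=1, X=0, W=4) weight 1/162
Group by Y:
  weight(Y=0) = 1/108
  weight(Y=1) = 1/54
Total weight = 1/108 + 1/54 = 1/36
P(Y=0 | obs) = 1/108 / 1/36 = 1/3
P(Y=1 | obs) = 1/54 / 1/36 = 2/3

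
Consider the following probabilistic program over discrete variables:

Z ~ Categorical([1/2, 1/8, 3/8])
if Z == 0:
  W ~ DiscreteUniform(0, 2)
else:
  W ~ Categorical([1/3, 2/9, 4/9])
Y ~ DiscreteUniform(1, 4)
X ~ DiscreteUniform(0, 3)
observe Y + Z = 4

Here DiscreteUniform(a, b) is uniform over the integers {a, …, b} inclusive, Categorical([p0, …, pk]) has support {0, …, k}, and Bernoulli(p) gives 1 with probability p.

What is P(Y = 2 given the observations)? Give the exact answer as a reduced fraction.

P(Y = 2 | obs) = 3/8

Enumerate traces; 36 have nonzero weight after conditioning:
  (Z=0, W=0, Y=4, X=0) weight 1/96
  (Z=0, W=0, Y=4, X=1) weight 1/96
  (Z=0, W=0, Y=4, X=2) weight 1/96
  (Z=0, W=0, Y=4, X=3) weight 1/96
  (Z=0, W=1, Y=4, X=0) weight 1/96
  (Z=0, W=1, Y=4, X=1) weight 1/96
  (Z=0, W=1, Y=4, X=2) weight 1/96
  (Z=0, W=1, Y=4, X=3) weight 1/96
  (Z=1, W=0, Y=3, X=0) weight 1/384
  (Z=2, W=0, Y=2, X=0) weight 1/128
  … 26 more
Group by Y:
  weight(Y=2) = 3/32
  weight(Y=3) = 1/32
  weight(Y=4) = 1/8
Total weight = 3/32 + 1/32 + 1/8 = 1/4
P(Y=2 | obs) = 3/32 / 1/4 = 3/8
P(Y=3 | obs) = 1/32 / 1/4 = 1/8
P(Y=4 | obs) = 1/8 / 1/4 = 1/2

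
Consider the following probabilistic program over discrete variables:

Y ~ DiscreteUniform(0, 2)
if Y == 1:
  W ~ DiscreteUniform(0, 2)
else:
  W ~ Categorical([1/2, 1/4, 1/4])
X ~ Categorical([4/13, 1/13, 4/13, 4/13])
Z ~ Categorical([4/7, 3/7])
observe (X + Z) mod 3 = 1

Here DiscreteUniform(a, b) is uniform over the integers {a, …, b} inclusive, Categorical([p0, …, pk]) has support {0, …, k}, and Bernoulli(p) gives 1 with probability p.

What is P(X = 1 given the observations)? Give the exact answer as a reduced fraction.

P(X = 1 | obs) = 1/7

Enumerate traces; 27 have nonzero weight after conditioning:
  (Y=0, W=0, X=0, Z=1) weight 2/91
  (Y=0, W=0, X=1, Z=0) weight 2/273
  (Y=0, W=0, X=3, Z=1) weight 2/91
  (Y=0, W=1, X=0, Z=1) weight 1/91
  (Y=0, W=1, X=1, Z=0) weight 1/273
  (Y=0, W=1, X=3, Z=1) weight 1/91
  (Y=0, W=2, X=0, Z=1) weight 1/91
  (Y=0, W=2, X=1, Z=0) weight 1/273
  … 19 more
Group by X:
  weight(X=0) = 12/91
  weight(X=1) = 4/91
  weight(X=3) = 12/91
Total weight = 12/91 + 4/91 + 12/91 = 4/13
P(X=0 | obs) = 12/91 / 4/13 = 3/7
P(X=1 | obs) = 4/91 / 4/13 = 1/7
P(X=3 | obs) = 12/91 / 4/13 = 3/7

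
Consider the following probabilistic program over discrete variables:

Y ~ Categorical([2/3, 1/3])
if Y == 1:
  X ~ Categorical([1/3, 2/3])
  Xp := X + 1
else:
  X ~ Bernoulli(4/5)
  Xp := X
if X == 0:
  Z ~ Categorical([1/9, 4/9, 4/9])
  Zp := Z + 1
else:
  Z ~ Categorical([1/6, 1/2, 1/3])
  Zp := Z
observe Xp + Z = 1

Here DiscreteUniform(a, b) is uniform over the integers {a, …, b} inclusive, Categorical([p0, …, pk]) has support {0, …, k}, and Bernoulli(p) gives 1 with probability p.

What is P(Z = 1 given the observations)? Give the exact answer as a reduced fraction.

P(Z = 1 | obs) = 24/65

Enumerate traces; 3 have nonzero weight after conditioning:
  (Y=0, X=0, Z=1) weight 8/135
  (Y=0, X=1, Z=0) weight 4/45
  (Y=1, X=0, Z=0) weight 1/81
Group by Z:
  weight(Z=0) = 41/405
  weight(Z=1) = 8/135
Total weight = 41/405 + 8/135 = 13/81
P(Z=0 | obs) = 41/405 / 13/81 = 41/65
P(Z=1 | obs) = 8/135 / 13/81 = 24/65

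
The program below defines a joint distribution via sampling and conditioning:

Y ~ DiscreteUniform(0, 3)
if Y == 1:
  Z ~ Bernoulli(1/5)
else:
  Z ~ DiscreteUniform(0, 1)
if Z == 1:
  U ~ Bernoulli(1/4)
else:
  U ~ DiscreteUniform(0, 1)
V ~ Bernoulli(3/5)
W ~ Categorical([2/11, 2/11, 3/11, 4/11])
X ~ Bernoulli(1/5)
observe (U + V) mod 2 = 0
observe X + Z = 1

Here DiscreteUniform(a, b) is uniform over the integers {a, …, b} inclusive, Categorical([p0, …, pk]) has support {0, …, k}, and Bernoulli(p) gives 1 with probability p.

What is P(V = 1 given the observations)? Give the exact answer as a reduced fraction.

P(V = 1 | obs) = 171/421

Enumerate traces; 64 have nonzero weight after conditioning:
  (Y=0, Z=0, U=0, V=0, W=0, X=1) weight 1/1100
  (Y=0, Z=0, U=0, V=0, W=1, X=1) weight 1/1100
  (Y=0, Z=0, U=0, V=0, W=2, X=1) weight 3/2200
  (Y=0, Z=0, U=0, V=0, W=3, X=1) weight 1/550
  (Y=0, Z=0, U=1, V=1, W=0, X=1) weight 3/2200
  (Y=0, Z=0, U=1, V=1, W=1, X=1) weight 3/2200
  (Y=0, Z=0, U=1, V=1, W=2, X=1) weight 9/4400
  (Y=0, Z=0, U=1, V=1, W=3, X=1) weight 3/1100
  … 56 more
Group by V:
  weight(V=0) = 1/8
  weight(V=1) = 171/2000
Total weight = 1/8 + 171/2000 = 421/2000
P(V=0 | obs) = 1/8 / 421/2000 = 250/421
P(V=1 | obs) = 171/2000 / 421/2000 = 171/421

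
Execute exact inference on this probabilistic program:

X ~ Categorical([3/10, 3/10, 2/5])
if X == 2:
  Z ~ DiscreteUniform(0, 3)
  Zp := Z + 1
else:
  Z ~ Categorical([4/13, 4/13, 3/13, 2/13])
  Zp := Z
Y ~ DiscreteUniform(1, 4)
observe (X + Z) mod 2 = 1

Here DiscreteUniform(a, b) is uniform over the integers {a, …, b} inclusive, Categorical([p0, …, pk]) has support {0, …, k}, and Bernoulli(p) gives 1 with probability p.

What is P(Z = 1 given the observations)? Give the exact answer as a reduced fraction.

Enumerate traces; 24 have nonzero weight after conditioning:
  (X=0, Z=1, Y=1) weight 3/130
  (X=0, Z=1, Y=2) weight 3/130
  (X=0, Z=1, Y=3) weight 3/130
  (X=0, Z=1, Y=4) weight 3/130
  (X=0, Z=3, Y=1) weight 3/260
  (X=0, Z=3, Y=2) weight 3/260
  (X=0, Z=3, Y=3) weight 3/260
  (X=0, Z=3, Y=4) weight 3/260
  (X=1, Z=0, Y=1) weight 3/130
  (X=1, Z=2, Y=1) weight 9/520
  … 14 more
Group by Z:
  weight(Z=0) = 6/65
  weight(Z=1) = 5/26
  weight(Z=2) = 9/130
  weight(Z=3) = 19/130
Total weight = 6/65 + 5/26 + 9/130 + 19/130 = 1/2
P(Z=0 | obs) = 6/65 / 1/2 = 12/65
P(Z=1 | obs) = 5/26 / 1/2 = 5/13
P(Z=2 | obs) = 9/130 / 1/2 = 9/65
P(Z=3 | obs) = 19/130 / 1/2 = 19/65

P(Z = 1 | obs) = 5/13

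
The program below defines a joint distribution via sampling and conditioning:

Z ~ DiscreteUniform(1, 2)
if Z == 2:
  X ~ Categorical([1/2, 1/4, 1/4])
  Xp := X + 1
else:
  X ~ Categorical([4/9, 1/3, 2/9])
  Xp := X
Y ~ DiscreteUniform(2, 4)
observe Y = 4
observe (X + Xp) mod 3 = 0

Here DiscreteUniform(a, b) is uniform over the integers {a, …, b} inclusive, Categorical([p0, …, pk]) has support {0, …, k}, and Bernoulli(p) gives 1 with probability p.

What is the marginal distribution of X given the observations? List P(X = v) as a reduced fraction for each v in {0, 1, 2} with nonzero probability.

P(X=0) = 16/25, P(X=1) = 9/25

Enumerate traces; 2 have nonzero weight after conditioning:
  (Z=1, X=0, Y=4) weight 2/27
  (Z=2, X=1, Y=4) weight 1/24
Group by X:
  weight(X=0) = 2/27
  weight(X=1) = 1/24
Total weight = 2/27 + 1/24 = 25/216
P(X=0 | obs) = 2/27 / 25/216 = 16/25
P(X=1 | obs) = 1/24 / 25/216 = 9/25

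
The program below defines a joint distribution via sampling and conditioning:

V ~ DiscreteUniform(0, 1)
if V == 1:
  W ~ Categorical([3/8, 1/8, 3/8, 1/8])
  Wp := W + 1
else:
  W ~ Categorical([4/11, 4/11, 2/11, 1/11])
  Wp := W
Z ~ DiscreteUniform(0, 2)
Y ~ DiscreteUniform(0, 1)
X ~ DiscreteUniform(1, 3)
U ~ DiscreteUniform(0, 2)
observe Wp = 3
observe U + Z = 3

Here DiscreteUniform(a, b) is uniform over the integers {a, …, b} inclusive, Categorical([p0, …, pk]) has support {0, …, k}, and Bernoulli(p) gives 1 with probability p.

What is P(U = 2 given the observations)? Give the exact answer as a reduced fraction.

P(U = 2 | obs) = 1/2

Enumerate traces; 24 have nonzero weight after conditioning:
  (V=0, W=3, Z=1, Y=0, X=1, U=2) weight 1/1188
  (V=0, W=3, Z=1, Y=0, X=2, U=2) weight 1/1188
  (V=0, W=3, Z=1, Y=0, X=3, U=2) weight 1/1188
  (V=0, W=3, Z=1, Y=1, X=1, U=2) weight 1/1188
  (V=0, W=3, Z=1, Y=1, X=2, U=2) weight 1/1188
  (V=0, W=3, Z=1, Y=1, X=3, U=2) weight 1/1188
  (V=0, W=3, Z=2, Y=0, X=1, U=1) weight 1/1188
  (V=0, W=3, Z=2, Y=0, X=2, U=1) weight 1/1188
  … 16 more
Group by U:
  weight(U=1) = 41/1584
  weight(U=2) = 41/1584
Total weight = 41/1584 + 41/1584 = 41/792
P(U=1 | obs) = 41/1584 / 41/792 = 1/2
P(U=2 | obs) = 41/1584 / 41/792 = 1/2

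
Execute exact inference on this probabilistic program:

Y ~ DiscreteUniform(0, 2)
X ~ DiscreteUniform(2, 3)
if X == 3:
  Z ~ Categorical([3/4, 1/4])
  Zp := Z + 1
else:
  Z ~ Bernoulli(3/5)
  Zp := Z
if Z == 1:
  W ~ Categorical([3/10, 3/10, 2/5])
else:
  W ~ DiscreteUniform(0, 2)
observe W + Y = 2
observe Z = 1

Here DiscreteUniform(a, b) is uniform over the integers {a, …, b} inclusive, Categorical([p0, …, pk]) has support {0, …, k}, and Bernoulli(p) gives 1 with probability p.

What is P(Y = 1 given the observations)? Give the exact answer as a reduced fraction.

P(Y = 1 | obs) = 3/10

Enumerate traces; 6 have nonzero weight after conditioning:
  (Y=0, X=2, Z=1, W=2) weight 1/25
  (Y=0, X=3, Z=1, W=2) weight 1/60
  (Y=1, X=2, Z=1, W=1) weight 3/100
  (Y=1, X=3, Z=1, W=1) weight 1/80
  (Y=2, X=2, Z=1, W=0) weight 3/100
  (Y=2, X=3, Z=1, W=0) weight 1/80
Group by Y:
  weight(Y=0) = 17/300
  weight(Y=1) = 17/400
  weight(Y=2) = 17/400
Total weight = 17/300 + 17/400 + 17/400 = 17/120
P(Y=0 | obs) = 17/300 / 17/120 = 2/5
P(Y=1 | obs) = 17/400 / 17/120 = 3/10
P(Y=2 | obs) = 17/400 / 17/120 = 3/10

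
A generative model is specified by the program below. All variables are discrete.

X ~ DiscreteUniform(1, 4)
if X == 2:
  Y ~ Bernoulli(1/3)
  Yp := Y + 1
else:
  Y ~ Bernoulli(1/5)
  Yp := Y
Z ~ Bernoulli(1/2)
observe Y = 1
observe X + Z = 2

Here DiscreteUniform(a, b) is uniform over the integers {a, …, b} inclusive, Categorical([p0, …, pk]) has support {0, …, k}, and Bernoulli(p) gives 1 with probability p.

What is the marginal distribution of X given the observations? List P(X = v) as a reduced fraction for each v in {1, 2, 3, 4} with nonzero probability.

Enumerate traces; 2 have nonzero weight after conditioning:
  (X=1, Y=1, Z=1) weight 1/40
  (X=2, Y=1, Z=0) weight 1/24
Group by X:
  weight(X=1) = 1/40
  weight(X=2) = 1/24
Total weight = 1/40 + 1/24 = 1/15
P(X=1 | obs) = 1/40 / 1/15 = 3/8
P(X=2 | obs) = 1/24 / 1/15 = 5/8

P(X=1) = 3/8, P(X=2) = 5/8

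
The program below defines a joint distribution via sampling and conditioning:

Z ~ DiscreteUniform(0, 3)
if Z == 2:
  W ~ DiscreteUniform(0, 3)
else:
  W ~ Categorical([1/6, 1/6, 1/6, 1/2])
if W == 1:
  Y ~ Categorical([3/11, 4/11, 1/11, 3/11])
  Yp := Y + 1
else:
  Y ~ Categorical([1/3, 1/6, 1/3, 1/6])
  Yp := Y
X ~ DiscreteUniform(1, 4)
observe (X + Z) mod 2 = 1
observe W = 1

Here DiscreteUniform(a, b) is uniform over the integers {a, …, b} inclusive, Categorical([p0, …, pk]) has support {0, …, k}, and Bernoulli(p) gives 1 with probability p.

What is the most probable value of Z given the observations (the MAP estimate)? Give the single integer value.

Enumerate traces; 32 have nonzero weight after conditioning:
  (Z=0, W=1, Y=0, X=1) weight 1/352
  (Z=0, W=1, Y=0, X=3) weight 1/352
  (Z=0, W=1, Y=1, X=1) weight 1/264
  (Z=0, W=1, Y=1, X=3) weight 1/264
  (Z=0, W=1, Y=2, X=1) weight 1/1056
  (Z=0, W=1, Y=2, X=3) weight 1/1056
  (Z=0, W=1, Y=3, X=1) weight 1/352
  (Z=0, W=1, Y=3, X=3) weight 1/352
  (Z=1, W=1, Y=0, X=2) weight 1/352
  (Z=2, W=1, Y=0, X=1) weight 3/704
  … 22 more
Group by Z:
  weight(Z=0) = 1/48
  weight(Z=1) = 1/48
  weight(Z=2) = 1/32
  weight(Z=3) = 1/48
Total weight = 1/48 + 1/48 + 1/32 + 1/48 = 3/32
P(Z=0 | obs) = 1/48 / 3/32 = 2/9
P(Z=1 | obs) = 1/48 / 3/32 = 2/9
P(Z=2 | obs) = 1/32 / 3/32 = 1/3
P(Z=3 | obs) = 1/48 / 3/32 = 2/9
argmax = 2

argmax_v P(Z = v | obs) = 2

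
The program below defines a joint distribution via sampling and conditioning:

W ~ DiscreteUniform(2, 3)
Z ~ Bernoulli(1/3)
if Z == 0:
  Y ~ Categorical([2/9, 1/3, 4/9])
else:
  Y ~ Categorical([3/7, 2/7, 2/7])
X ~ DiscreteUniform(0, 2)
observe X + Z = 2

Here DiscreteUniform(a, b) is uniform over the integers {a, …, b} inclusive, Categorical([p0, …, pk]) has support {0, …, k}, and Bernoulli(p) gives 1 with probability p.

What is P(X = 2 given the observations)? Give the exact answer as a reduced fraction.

Enumerate traces; 12 have nonzero weight after conditioning:
  (W=2, Z=0, Y=0, X=2) weight 2/81
  (W=2, Z=0, Y=1, X=2) weight 1/27
  (W=2, Z=0, Y=2, X=2) weight 4/81
  (W=2, Z=1, Y=0, X=1) weight 1/42
  (W=2, Z=1, Y=1, X=1) weight 1/63
  (W=2, Z=1, Y=2, X=1) weight 1/63
  (W=3, Z=0, Y=0, X=2) weight 2/81
  (W=3, Z=0, Y=1, X=2) weight 1/27
  … 4 more
Group by X:
  weight(X=1) = 1/9
  weight(X=2) = 2/9
Total weight = 1/9 + 2/9 = 1/3
P(X=1 | obs) = 1/9 / 1/3 = 1/3
P(X=2 | obs) = 2/9 / 1/3 = 2/3

P(X = 2 | obs) = 2/3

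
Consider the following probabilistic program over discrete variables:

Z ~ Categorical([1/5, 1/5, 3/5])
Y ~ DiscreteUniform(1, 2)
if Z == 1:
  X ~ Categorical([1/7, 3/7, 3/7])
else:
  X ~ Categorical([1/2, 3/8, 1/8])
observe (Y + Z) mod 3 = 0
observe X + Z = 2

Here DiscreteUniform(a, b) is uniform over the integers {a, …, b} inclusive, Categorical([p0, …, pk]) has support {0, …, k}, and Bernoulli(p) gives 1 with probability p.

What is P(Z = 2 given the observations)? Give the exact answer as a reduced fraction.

P(Z = 2 | obs) = 7/9

Enumerate traces; 2 have nonzero weight after conditioning:
  (Z=1, Y=2, X=1) weight 3/70
  (Z=2, Y=1, X=0) weight 3/20
Group by Z:
  weight(Z=1) = 3/70
  weight(Z=2) = 3/20
Total weight = 3/70 + 3/20 = 27/140
P(Z=1 | obs) = 3/70 / 27/140 = 2/9
P(Z=2 | obs) = 3/20 / 27/140 = 7/9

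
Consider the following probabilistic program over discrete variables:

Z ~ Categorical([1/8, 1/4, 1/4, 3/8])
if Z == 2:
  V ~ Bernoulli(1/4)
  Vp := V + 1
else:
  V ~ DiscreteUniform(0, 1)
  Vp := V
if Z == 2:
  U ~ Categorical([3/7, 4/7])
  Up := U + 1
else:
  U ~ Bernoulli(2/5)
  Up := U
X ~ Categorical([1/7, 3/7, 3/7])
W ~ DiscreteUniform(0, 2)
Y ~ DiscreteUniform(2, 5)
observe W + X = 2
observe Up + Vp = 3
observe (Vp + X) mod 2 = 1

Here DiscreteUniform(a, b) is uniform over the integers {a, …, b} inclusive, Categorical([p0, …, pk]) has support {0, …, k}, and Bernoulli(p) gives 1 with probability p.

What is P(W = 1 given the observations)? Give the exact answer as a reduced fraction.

P(W = 1 | obs) = 3/19

Enumerate traces; 12 have nonzero weight after conditioning:
  (Z=2, V=0, U=1, X=0, W=2, Y=2) weight 1/784
  (Z=2, V=0, U=1, X=0, W=2, Y=3) weight 1/784
  (Z=2, V=0, U=1, X=0, W=2, Y=4) weight 1/784
  (Z=2, V=0, U=1, X=0, W=2, Y=5) weight 1/784
  (Z=2, V=0, U=1, X=2, W=0, Y=2) weight 3/784
  (Z=2, V=0, U=1, X=2, W=0, Y=3) weight 3/784
  (Z=2, V=0, U=1, X=2, W=0, Y=4) weight 3/784
  (Z=2, V=0, U=1, X=2, W=0, Y=5) weight 3/784
  (Z=2, V=1, U=0, X=1, W=1, Y=2) weight 3/3136
  … 3 more
Group by W:
  weight(W=0) = 3/196
  weight(W=1) = 3/784
  weight(W=2) = 1/196
Total weight = 3/196 + 3/784 + 1/196 = 19/784
P(W=0 | obs) = 3/196 / 19/784 = 12/19
P(W=1 | obs) = 3/784 / 19/784 = 3/19
P(W=2 | obs) = 1/196 / 19/784 = 4/19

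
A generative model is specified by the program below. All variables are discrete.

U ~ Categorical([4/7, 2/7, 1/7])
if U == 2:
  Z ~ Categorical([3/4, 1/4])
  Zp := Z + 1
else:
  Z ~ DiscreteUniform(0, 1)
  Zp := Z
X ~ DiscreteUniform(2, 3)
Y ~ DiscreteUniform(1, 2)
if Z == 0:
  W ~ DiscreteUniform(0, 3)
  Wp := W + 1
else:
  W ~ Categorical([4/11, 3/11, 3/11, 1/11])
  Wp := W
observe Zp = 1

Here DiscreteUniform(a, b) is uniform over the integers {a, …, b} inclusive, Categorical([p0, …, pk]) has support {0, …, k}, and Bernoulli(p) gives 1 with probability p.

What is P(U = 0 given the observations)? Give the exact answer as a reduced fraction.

Enumerate traces; 48 have nonzero weight after conditioning:
  (U=0, Z=1, X=2, Y=1, W=0) weight 2/77
  (U=0, Z=1, X=2, Y=1, W=1) weight 3/154
  (U=0, Z=1, X=2, Y=1, W=2) weight 3/154
  (U=0, Z=1, X=2, Y=1, W=3) weight 1/154
  (U=0, Z=1, X=2, Y=2, W=0) weight 2/77
  (U=0, Z=1, X=2, Y=2, W=1) weight 3/154
  (U=0, Z=1, X=2, Y=2, W=2) weight 3/154
  (U=0, Z=1, X=2, Y=2, W=3) weight 1/154
  (U=1, Z=1, X=2, Y=1, W=0) weight 1/77
  (U=2, Z=0, X=2, Y=1, W=0) weight 3/448
  … 38 more
Group by U:
  weight(U=0) = 2/7
  weight(U=1) = 1/7
  weight(U=2) = 3/28
Total weight = 2/7 + 1/7 + 3/28 = 15/28
P(U=0 | obs) = 2/7 / 15/28 = 8/15
P(U=1 | obs) = 1/7 / 15/28 = 4/15
P(U=2 | obs) = 3/28 / 15/28 = 1/5

P(U = 0 | obs) = 8/15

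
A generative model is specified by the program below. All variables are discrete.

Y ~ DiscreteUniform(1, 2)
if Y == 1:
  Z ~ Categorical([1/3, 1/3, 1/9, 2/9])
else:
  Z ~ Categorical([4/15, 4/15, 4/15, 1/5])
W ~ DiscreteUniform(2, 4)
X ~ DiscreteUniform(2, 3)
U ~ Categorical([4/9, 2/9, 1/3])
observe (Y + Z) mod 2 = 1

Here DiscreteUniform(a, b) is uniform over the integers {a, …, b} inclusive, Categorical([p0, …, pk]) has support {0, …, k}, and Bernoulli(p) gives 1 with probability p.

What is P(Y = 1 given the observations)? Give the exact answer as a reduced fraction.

Enumerate traces; 72 have nonzero weight after conditioning:
  (Y=1, Z=0, W=2, X=2, U=0) weight 1/81
  (Y=1, Z=0, W=2, X=2, U=1) weight 1/162
  (Y=1, Z=0, W=2, X=2, U=2) weight 1/108
  (Y=1, Z=0, W=2, X=3, U=0) weight 1/81
  (Y=1, Z=0, W=2, X=3, U=1) weight 1/162
  (Y=1, Z=0, W=2, X=3, U=2) weight 1/108
  (Y=1, Z=0, W=3, X=2, U=0) weight 1/81
  (Y=1, Z=0, W=3, X=2, U=1) weight 1/162
  (Y=2, Z=1, W=2, X=2, U=0) weight 4/405
  … 63 more
Group by Y:
  weight(Y=1) = 2/9
  weight(Y=2) = 7/30
Total weight = 2/9 + 7/30 = 41/90
P(Y=1 | obs) = 2/9 / 41/90 = 20/41
P(Y=2 | obs) = 7/30 / 41/90 = 21/41

P(Y = 1 | obs) = 20/41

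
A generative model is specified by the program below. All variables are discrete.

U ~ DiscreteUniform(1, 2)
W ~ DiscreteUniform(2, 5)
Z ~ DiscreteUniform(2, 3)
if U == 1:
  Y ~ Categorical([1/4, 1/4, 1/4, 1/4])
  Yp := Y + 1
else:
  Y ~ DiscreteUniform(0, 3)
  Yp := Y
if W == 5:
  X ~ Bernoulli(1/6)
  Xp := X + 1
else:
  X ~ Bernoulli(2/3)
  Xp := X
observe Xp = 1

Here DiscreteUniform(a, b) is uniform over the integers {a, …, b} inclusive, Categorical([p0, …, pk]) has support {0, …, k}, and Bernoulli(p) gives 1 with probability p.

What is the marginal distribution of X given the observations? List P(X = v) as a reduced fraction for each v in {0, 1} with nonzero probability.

P(X=0) = 5/17, P(X=1) = 12/17

Enumerate traces; 64 have nonzero weight after conditioning:
  (U=1, W=2, Z=2, Y=0, X=1) weight 1/96
  (U=1, W=2, Z=2, Y=1, X=1) weight 1/96
  (U=1, W=2, Z=2, Y=2, X=1) weight 1/96
  (U=1, W=2, Z=2, Y=3, X=1) weight 1/96
  (U=1, W=2, Z=3, Y=0, X=1) weight 1/96
  (U=1, W=2, Z=3, Y=1, X=1) weight 1/96
  (U=1, W=2, Z=3, Y=2, X=1) weight 1/96
  (U=1, W=2, Z=3, Y=3, X=1) weight 1/96
  (U=1, W=5, Z=2, Y=0, X=0) weight 5/384
  … 55 more
Group by X:
  weight(X=0) = 5/24
  weight(X=1) = 1/2
Total weight = 5/24 + 1/2 = 17/24
P(X=0 | obs) = 5/24 / 17/24 = 5/17
P(X=1 | obs) = 1/2 / 17/24 = 12/17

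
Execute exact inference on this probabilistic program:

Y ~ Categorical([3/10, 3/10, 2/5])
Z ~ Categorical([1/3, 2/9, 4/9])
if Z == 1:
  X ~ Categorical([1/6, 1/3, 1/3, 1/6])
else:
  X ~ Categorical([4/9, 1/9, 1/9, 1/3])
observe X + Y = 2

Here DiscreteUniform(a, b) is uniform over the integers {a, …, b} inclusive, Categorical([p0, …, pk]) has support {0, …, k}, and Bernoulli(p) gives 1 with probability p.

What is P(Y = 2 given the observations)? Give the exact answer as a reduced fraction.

P(Y = 2 | obs) = 62/101

Enumerate traces; 9 have nonzero weight after conditioning:
  (Y=0, Z=0, X=2) weight 1/90
  (Y=0, Z=1, X=2) weight 1/45
  (Y=0, Z=2, X=2) weight 2/135
  (Y=1, Z=0, X=1) weight 1/90
  (Y=1, Z=1, X=1) weight 1/45
  (Y=1, Z=2, X=1) weight 2/135
  (Y=2, Z=0, X=0) weight 8/135
  (Y=2, Z=1, X=0) weight 2/135
  … 1 more
Group by Y:
  weight(Y=0) = 13/270
  weight(Y=1) = 13/270
  weight(Y=2) = 62/405
Total weight = 13/270 + 13/270 + 62/405 = 101/405
P(Y=0 | obs) = 13/270 / 101/405 = 39/202
P(Y=1 | obs) = 13/270 / 101/405 = 39/202
P(Y=2 | obs) = 62/405 / 101/405 = 62/101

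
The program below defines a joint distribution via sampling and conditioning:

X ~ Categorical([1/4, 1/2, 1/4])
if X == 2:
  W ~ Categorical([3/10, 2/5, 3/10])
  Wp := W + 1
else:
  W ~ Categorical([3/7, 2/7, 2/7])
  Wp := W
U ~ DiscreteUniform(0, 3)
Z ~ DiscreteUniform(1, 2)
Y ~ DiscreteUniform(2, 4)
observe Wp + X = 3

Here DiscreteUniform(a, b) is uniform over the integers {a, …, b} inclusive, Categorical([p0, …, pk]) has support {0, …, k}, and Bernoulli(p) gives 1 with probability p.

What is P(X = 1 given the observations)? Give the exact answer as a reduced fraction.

P(X = 1 | obs) = 40/61

Enumerate traces; 48 have nonzero weight after conditioning:
  (X=1, W=2, U=0, Z=1, Y=2) weight 1/168
  (X=1, W=2, U=0, Z=1, Y=3) weight 1/168
  (X=1, W=2, U=0, Z=1, Y=4) weight 1/168
  (X=1, W=2, U=0, Z=2, Y=2) weight 1/168
  (X=1, W=2, U=0, Z=2, Y=3) weight 1/168
  (X=1, W=2, U=0, Z=2, Y=4) weight 1/168
  (X=1, W=2, U=1, Z=1, Y=2) weight 1/168
  (X=1, W=2, U=1, Z=1, Y=3) weight 1/168
  (X=2, W=0, U=0, Z=1, Y=2) weight 1/320
  … 39 more
Group by X:
  weight(X=1) = 1/7
  weight(X=2) = 3/40
Total weight = 1/7 + 3/40 = 61/280
P(X=1 | obs) = 1/7 / 61/280 = 40/61
P(X=2 | obs) = 3/40 / 61/280 = 21/61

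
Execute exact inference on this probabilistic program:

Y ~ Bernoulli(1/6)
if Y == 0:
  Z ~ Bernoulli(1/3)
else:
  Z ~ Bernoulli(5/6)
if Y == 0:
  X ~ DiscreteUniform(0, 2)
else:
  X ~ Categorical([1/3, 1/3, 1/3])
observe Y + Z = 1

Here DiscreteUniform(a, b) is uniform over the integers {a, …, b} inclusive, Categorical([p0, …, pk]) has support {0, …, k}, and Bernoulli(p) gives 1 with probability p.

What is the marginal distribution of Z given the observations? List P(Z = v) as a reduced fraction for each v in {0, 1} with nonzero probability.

P(Z=0) = 1/11, P(Z=1) = 10/11

Enumerate traces; 6 have nonzero weight after conditioning:
  (Y=0, Z=1, X=0) weight 5/54
  (Y=0, Z=1, X=1) weight 5/54
  (Y=0, Z=1, X=2) weight 5/54
  (Y=1, Z=0, X=0) weight 1/108
  (Y=1, Z=0, X=1) weight 1/108
  (Y=1, Z=0, X=2) weight 1/108
Group by Z:
  weight(Z=0) = 1/36
  weight(Z=1) = 5/18
Total weight = 1/36 + 5/18 = 11/36
P(Z=0 | obs) = 1/36 / 11/36 = 1/11
P(Z=1 | obs) = 5/18 / 11/36 = 10/11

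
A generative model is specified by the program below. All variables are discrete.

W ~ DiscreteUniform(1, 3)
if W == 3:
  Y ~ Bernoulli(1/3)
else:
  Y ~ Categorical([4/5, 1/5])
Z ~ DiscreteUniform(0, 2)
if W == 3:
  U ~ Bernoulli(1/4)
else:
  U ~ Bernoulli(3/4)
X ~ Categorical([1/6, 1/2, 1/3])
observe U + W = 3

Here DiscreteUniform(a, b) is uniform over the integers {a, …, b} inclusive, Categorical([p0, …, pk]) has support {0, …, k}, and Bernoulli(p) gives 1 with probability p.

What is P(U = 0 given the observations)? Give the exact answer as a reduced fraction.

Enumerate traces; 36 have nonzero weight after conditioning:
  (W=2, Y=0, Z=0, U=1, X=0) weight 1/90
  (W=2, Y=0, Z=0, U=1, X=1) weight 1/30
  (W=2, Y=0, Z=0, U=1, X=2) weight 1/45
  (W=2, Y=0, Z=1, U=1, X=0) weight 1/90
  (W=2, Y=0, Z=1, U=1, X=1) weight 1/30
  (W=2, Y=0, Z=1, U=1, X=2) weight 1/45
  (W=2, Y=0, Z=2, U=1, X=0) weight 1/90
  (W=2, Y=0, Z=2, U=1, X=1) weight 1/30
  (W=3, Y=0, Z=0, U=0, X=0) weight 1/108
  … 27 more
Group by U:
  weight(U=0) = 1/4
  weight(U=1) = 1/4
Total weight = 1/4 + 1/4 = 1/2
P(U=0 | obs) = 1/4 / 1/2 = 1/2
P(U=1 | obs) = 1/4 / 1/2 = 1/2

P(U = 0 | obs) = 1/2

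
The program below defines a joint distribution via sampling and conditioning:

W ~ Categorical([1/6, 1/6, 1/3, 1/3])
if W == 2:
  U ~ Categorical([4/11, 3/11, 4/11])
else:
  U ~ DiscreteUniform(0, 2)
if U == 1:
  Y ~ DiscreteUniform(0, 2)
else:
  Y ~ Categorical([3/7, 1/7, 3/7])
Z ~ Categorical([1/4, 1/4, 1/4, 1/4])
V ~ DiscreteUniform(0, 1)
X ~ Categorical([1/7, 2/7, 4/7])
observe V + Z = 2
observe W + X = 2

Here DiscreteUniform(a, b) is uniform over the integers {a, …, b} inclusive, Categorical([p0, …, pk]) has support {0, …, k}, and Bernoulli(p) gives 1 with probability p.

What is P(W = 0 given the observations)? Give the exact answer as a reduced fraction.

P(W = 0 | obs) = 1/2

Enumerate traces; 54 have nonzero weight after conditioning:
  (W=0, U=0, Y=0, Z=1, V=1, X=2) weight 1/588
  (W=0, U=0, Y=0, Z=2, V=0, X=2) weight 1/588
  (W=0, U=0, Y=1, Z=1, V=1, X=2) weight 1/1764
  (W=0, U=0, Y=1, Z=2, V=0, X=2) weight 1/1764
  (W=0, U=0, Y=2, Z=1, V=1, X=2) weight 1/588
  (W=0, U=0, Y=2, Z=2, V=0, X=2) weight 1/588
  (W=0, U=1, Y=0, Z=1, V=1, X=2) weight 1/756
  (W=0, U=1, Y=0, Z=2, V=0, X=2) weight 1/756
  (W=1, U=0, Y=0, Z=1, V=1, X=1) weight 1/1176
  (W=2, U=0, Y=0, Z=1, V=1, X=0) weight 1/1078
  … 44 more
Group by W:
  weight(W=0) = 1/42
  weight(W=1) = 1/84
  weight(W=2) = 1/84
Total weight = 1/42 + 1/84 + 1/84 = 1/21
P(W=0 | obs) = 1/42 / 1/21 = 1/2
P(W=1 | obs) = 1/84 / 1/21 = 1/4
P(W=2 | obs) = 1/84 / 1/21 = 1/4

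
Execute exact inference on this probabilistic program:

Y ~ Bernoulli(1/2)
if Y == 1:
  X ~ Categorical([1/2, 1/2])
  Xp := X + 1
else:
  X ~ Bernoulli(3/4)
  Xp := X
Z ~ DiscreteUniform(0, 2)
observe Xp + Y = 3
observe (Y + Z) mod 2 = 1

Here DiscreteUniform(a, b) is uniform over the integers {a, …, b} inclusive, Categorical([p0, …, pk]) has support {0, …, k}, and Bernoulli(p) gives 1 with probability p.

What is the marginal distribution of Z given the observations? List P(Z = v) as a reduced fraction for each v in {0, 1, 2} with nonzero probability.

Enumerate traces; 2 have nonzero weight after conditioning:
  (Y=1, X=1, Z=0) weight 1/12
  (Y=1, X=1, Z=2) weight 1/12
Group by Z:
  weight(Z=0) = 1/12
  weight(Z=2) = 1/12
Total weight = 1/12 + 1/12 = 1/6
P(Z=0 | obs) = 1/12 / 1/6 = 1/2
P(Z=2 | obs) = 1/12 / 1/6 = 1/2

P(Z=0) = 1/2, P(Z=2) = 1/2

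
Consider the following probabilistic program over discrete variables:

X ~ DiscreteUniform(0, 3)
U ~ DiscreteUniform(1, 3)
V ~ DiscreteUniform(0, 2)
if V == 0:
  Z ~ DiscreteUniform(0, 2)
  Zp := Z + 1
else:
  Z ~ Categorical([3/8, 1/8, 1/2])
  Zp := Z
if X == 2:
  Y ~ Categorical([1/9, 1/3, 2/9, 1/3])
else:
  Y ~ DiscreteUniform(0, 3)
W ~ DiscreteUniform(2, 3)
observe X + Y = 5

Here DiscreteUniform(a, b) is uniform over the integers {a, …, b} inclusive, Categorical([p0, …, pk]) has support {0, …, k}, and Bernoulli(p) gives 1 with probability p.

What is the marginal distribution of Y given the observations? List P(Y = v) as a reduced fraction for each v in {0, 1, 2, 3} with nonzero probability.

Enumerate traces; 108 have nonzero weight after conditioning:
  (X=2, U=1, V=0, Z=0, Y=3, W=2) weight 1/648
  (X=2, U=1, V=0, Z=0, Y=3, W=3) weight 1/648
  (X=2, U=1, V=0, Z=1, Y=3, W=2) weight 1/648
  (X=2, U=1, V=0, Z=1, Y=3, W=3) weight 1/648
  (X=2, U=1, V=0, Z=2, Y=3, W=2) weight 1/648
  (X=2, U=1, V=0, Z=2, Y=3, W=3) weight 1/648
  (X=2, U=1, V=1, Z=0, Y=3, W=2) weight 1/576
  (X=2, U=1, V=1, Z=0, Y=3, W=3) weight 1/576
  (X=3, U=1, V=0, Z=0, Y=2, W=2) weight 1/864
  … 99 more
Group by Y:
  weight(Y=2) = 1/16
  weight(Y=3) = 1/12
Total weight = 1/16 + 1/12 = 7/48
P(Y=2 | obs) = 1/16 / 7/48 = 3/7
P(Y=3 | obs) = 1/12 / 7/48 = 4/7

P(Y=2) = 3/7, P(Y=3) = 4/7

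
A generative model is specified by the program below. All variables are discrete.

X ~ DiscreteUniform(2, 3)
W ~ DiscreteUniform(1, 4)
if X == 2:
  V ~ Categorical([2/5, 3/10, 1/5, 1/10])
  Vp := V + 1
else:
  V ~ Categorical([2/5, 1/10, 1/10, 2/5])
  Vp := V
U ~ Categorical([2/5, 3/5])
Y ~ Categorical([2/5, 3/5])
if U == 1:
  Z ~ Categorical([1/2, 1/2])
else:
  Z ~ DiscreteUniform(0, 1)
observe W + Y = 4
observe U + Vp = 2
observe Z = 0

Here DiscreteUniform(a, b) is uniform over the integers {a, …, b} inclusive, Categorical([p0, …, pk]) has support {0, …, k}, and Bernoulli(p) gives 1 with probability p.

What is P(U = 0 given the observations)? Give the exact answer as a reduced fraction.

P(U = 0 | obs) = 8/23

Enumerate traces; 8 have nonzero weight after conditioning:
  (X=2, W=3, V=0, U=1, Y=1, Z=0) weight 9/1000
  (X=2, W=3, V=1, U=0, Y=1, Z=0) weight 9/2000
  (X=2, W=4, V=0, U=1, Y=0, Z=0) weight 3/500
  (X=2, W=4, V=1, U=0, Y=0, Z=0) weight 3/1000
  (X=3, W=3, V=1, U=1, Y=1, Z=0) weight 9/4000
  (X=3, W=3, V=2, U=0, Y=1, Z=0) weight 3/2000
  (X=3, W=4, V=1, U=1, Y=0, Z=0) weight 3/2000
  (X=3, W=4, V=2, U=0, Y=0, Z=0) weight 1/1000
Group by U:
  weight(U=0) = 1/100
  weight(U=1) = 3/160
Total weight = 1/100 + 3/160 = 23/800
P(U=0 | obs) = 1/100 / 23/800 = 8/23
P(U=1 | obs) = 3/160 / 23/800 = 15/23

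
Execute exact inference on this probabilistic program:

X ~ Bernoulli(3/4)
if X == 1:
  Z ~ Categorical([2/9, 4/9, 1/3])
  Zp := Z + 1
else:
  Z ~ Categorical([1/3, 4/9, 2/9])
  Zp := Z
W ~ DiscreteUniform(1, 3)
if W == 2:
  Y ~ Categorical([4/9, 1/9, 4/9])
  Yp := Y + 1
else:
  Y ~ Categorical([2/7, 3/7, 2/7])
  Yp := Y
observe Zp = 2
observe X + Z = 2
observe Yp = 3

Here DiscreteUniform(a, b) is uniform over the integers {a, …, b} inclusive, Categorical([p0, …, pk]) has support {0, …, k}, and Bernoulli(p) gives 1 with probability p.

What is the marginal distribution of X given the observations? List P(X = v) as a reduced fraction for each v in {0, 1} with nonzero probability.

P(X=0) = 1/7, P(X=1) = 6/7

Enumerate traces; 2 have nonzero weight after conditioning:
  (X=0, Z=2, W=2, Y=2) weight 2/243
  (X=1, Z=1, W=2, Y=2) weight 4/81
Group by X:
  weight(X=0) = 2/243
  weight(X=1) = 4/81
Total weight = 2/243 + 4/81 = 14/243
P(X=0 | obs) = 2/243 / 14/243 = 1/7
P(X=1 | obs) = 4/81 / 14/243 = 6/7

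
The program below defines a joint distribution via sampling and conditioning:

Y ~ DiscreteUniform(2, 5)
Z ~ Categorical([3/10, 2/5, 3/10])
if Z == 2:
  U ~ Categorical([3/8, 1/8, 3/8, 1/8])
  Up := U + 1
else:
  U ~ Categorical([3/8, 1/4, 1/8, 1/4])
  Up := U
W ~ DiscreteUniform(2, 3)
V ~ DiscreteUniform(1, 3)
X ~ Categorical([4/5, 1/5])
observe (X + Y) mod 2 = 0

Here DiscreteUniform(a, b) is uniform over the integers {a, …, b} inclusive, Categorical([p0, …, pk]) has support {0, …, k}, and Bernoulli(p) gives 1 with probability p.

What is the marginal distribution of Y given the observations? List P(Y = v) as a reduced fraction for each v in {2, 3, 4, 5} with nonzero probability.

P(Y=2) = 2/5, P(Y=3) = 1/10, P(Y=4) = 2/5, P(Y=5) = 1/10

Enumerate traces; 288 have nonzero weight after conditioning:
  (Y=2, Z=0, U=0, W=2, V=1, X=0) weight 3/800
  (Y=2, Z=0, U=0, W=2, V=2, X=0) weight 3/800
  (Y=2, Z=0, U=0, W=2, V=3, X=0) weight 3/800
  (Y=2, Z=0, U=0, W=3, V=1, X=0) weight 3/800
  (Y=2, Z=0, U=0, W=3, V=2, X=0) weight 3/800
  (Y=2, Z=0, U=0, W=3, V=3, X=0) weight 3/800
  (Y=2, Z=0, U=1, W=2, V=1, X=0) weight 1/400
  (Y=2, Z=0, U=1, W=2, V=2, X=0) weight 1/400
  (Y=3, Z=0, U=0, W=2, V=1, X=1) weight 3/3200
  (Y=4, Z=0, U=0, W=2, V=1, X=0) weight 3/800
  … 278 more
Group by Y:
  weight(Y=2) = 1/5
  weight(Y=3) = 1/20
  weight(Y=4) = 1/5
  weight(Y=5) = 1/20
Total weight = 1/5 + 1/20 + 1/5 + 1/20 = 1/2
P(Y=2 | obs) = 1/5 / 1/2 = 2/5
P(Y=3 | obs) = 1/20 / 1/2 = 1/10
P(Y=4 | obs) = 1/5 / 1/2 = 2/5
P(Y=5 | obs) = 1/20 / 1/2 = 1/10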